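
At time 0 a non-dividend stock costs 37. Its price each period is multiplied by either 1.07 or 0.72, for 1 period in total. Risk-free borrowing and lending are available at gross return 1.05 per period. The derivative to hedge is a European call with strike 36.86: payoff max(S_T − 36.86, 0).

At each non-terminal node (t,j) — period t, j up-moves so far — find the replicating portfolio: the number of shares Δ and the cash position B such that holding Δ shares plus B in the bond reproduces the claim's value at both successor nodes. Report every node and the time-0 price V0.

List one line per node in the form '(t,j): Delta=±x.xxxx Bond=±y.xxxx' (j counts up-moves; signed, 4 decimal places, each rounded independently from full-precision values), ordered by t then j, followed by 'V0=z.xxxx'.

No-arbitrage ⇒ martingale measure with p* = (R−d)/(u−d) = 0.9429.
Payoff layer (t=1): V(1,0)=0.0000, V(1,1)=2.7300
(0,0): S=37.0000. Δ = (V_up−V_dn)/(S_up−S_dn) = (2.7300−0.0000)/(39.5900−26.6400) = 0.2108. V = [p*·2.7300 + (1−p*)·0.0000]/1.05 = 2.4514. B = V − Δ·S = -5.3486.
Each (Δ,B) replicates both successor values, so the strategy is self-financing and V0 is arbitrage-free.

(0,0): Delta=0.2108 Bond=-5.3486
V0=2.4514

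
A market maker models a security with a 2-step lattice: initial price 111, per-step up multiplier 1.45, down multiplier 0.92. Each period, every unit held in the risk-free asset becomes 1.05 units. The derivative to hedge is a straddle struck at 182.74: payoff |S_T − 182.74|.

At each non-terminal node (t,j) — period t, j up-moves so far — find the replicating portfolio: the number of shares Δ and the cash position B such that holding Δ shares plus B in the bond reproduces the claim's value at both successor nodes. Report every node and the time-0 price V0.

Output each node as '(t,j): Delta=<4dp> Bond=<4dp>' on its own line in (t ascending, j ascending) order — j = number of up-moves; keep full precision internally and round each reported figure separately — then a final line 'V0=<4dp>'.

No-arbitrage ⇒ martingale measure with p* = (R−d)/(u−d) = 0.2453.
Terminal values V(2,·): V(2,0)=88.7896, V(2,1)=34.6660, V(2,2)=50.6375
(1,0): S=102.1200. Δ = (V_up−V_dn)/(S_up−S_dn) = (34.6660−88.7896)/(148.0740−93.9504) = -1.0000. V = [p*·34.6660 + (1−p*)·88.7896]/1.05 = 71.9181. B = V − Δ·S = 174.0381.
(1,1): S=160.9500. Δ = (V_up−V_dn)/(S_up−S_dn) = (50.6375−34.6660)/(233.3775−148.0740) = 0.1872. V = [p*·50.6375 + (1−p*)·34.6660]/1.05 = 36.7462. B = V − Δ·S = 6.6113.
(0,0): S=111.0000. Δ = (V_up−V_dn)/(S_up−S_dn) = (36.7462−71.9181)/(160.9500−102.1200) = -0.5979. V = [p*·36.7462 + (1−p*)·71.9181]/1.05 = 60.2772. B = V − Δ·S = 126.6392.
Self-financing check: at every node Δ·S+B equals the discounted successor values.

(0,0): Delta=-0.5979 Bond=126.6392
(1,0): Delta=-1.0000 Bond=174.0381
(1,1): Delta=0.1872 Bond=6.6113
V0=60.2772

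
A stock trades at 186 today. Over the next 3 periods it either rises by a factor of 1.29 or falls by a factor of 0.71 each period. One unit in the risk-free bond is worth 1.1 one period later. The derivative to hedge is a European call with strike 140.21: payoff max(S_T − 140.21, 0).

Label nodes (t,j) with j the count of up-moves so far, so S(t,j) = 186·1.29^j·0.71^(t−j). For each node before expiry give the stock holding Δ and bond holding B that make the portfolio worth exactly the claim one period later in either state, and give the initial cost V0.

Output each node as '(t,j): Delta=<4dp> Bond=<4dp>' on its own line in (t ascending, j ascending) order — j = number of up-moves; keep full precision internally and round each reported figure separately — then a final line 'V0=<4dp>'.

Under the risk-neutral measure, an up-move has probability p* = (R−d)/(u−d) = 0.6724 and values discount at R = 1.1.
Terminal payoffs: V(3,0)=0.0000, V(3,1)=0.0000, V(3,2)=79.5510, V(3,3)=259.0742
Node (2,0) S=93.7626: V=(p*·0.0000+(1−p*)·0.0000)/1.1=0.0000; Δ=(0.0000−0.0000)/(120.9538−66.5714)=0.0000; B=V−Δ·S=0.0000
Node (2,1) S=170.3574: V=(p*·79.5510+(1−p*)·0.0000)/1.1=48.6284; Δ=(79.5510−0.0000)/(219.7610−120.9538)=0.8051; B=V−Δ·S=-88.5286
Node (2,2) S=309.5226: V=(p*·259.0742+(1−p*)·79.5510)/1.1=182.0590; Δ=(259.0742−79.5510)/(399.2842−219.7610)=1.0000; B=V−Δ·S=-127.4636
Node (1,0) S=132.0600: V=(p*·48.6284+(1−p*)·0.0000)/1.1=29.7258; Δ=(48.6284−0.0000)/(170.3574−93.7626)=0.6349; B=V−Δ·S=-54.1162
Node (1,1) S=239.9400: V=(p*·182.0590+(1−p*)·48.6284)/1.1=125.7718; Δ=(182.0590−48.6284)/(309.5226−170.3574)=0.9588; B=V−Δ·S=-104.2810
Node (0,0) S=186.0000: V=(p*·125.7718+(1−p*)·29.7258)/1.1=85.7349; Δ=(125.7718−29.7258)/(239.9400−132.0600)=0.8903; B=V−Δ·S=-79.8615
Each (Δ,B) replicates both successor values, so the strategy is self-financing and V0 is arbitrage-free.

(0,0): Delta=0.8903 Bond=-79.8615
(1,0): Delta=0.6349 Bond=-54.1162
(1,1): Delta=0.9588 Bond=-104.2810
(2,0): Delta=0.0000 Bond=0.0000
(2,1): Delta=0.8051 Bond=-88.5286
(2,2): Delta=1.0000 Bond=-127.4636
V0=85.7349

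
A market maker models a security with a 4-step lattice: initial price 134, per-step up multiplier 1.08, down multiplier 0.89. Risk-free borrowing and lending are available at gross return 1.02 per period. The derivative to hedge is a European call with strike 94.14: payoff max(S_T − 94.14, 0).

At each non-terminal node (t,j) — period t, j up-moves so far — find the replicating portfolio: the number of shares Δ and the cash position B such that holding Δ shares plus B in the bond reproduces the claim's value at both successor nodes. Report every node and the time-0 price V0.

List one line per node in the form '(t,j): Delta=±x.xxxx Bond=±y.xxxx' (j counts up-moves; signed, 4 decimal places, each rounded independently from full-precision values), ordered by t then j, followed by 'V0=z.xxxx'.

No-arbitrage ⇒ martingale measure with p* = (R−d)/(u−d) = 0.6842.
Terminal values V(4,·): V(4,0)=0.0000, V(4,1)=7.8831, V(4,2)=29.6633, V(4,3)=56.0933, V(4,4)=88.1655
  t=3,j=0: stock 94.4658 → up 102.0231 (V=7.8831), down 84.0746 (V=0.0000). Price 5.2880; hedge Δ=0.4392, bond B=-36.2021.
  t=3,j=1: stock 114.6327 → up 123.8033 (V=29.6633), down 102.0231 (V=7.8831). Price 22.3386; hedge Δ=1.0000, bond B=-92.2941.
  t=3,j=2: stock 139.1049 → up 150.2333 (V=56.0933), down 123.8033 (V=29.6633). Price 46.8107; hedge Δ=1.0000, bond B=-92.2941.
  t=3,j=3: stock 168.8014 → up 182.3055 (V=88.1655), down 150.2333 (V=56.0933). Price 76.5073; hedge Δ=1.0000, bond B=-92.2941.
  t=2,j=0: stock 106.1414 → up 114.6327 (V=22.3386), down 94.4658 (V=5.2880). Price 16.6217; hedge Δ=0.8455, bond B=-73.1185.
  t=2,j=1: stock 128.8008 → up 139.1049 (V=46.8107), down 114.6327 (V=22.3386). Price 38.3164; hedge Δ=1.0000, bond B=-90.4844.
  t=2,j=2: stock 156.2976 → up 168.8014 (V=76.5073), down 139.1049 (V=46.8107). Price 65.8132; hedge Δ=1.0000, bond B=-90.4844.
  t=1,j=0: stock 119.2600 → up 128.8008 (V=38.3164), down 106.1414 (V=16.6217). Price 30.8485; hedge Δ=0.9574, bond B=-83.3338.
  t=1,j=1: stock 144.7200 → up 156.2976 (V=65.8132), down 128.8008 (V=38.3164). Price 56.0098; hedge Δ=1.0000, bond B=-88.7102.
  t=0,j=0: stock 134.0000 → up 144.7200 (V=56.0098), down 119.2600 (V=30.8485). Price 47.1217; hedge Δ=0.9883, bond B=-85.3063.
Root portfolio cost Δ·134+B reproduces V0=47.1217.

(0,0): Delta=0.9883 Bond=-85.3063
(1,0): Delta=0.9574 Bond=-83.3338
(1,1): Delta=1.0000 Bond=-88.7102
(2,0): Delta=0.8455 Bond=-73.1185
(2,1): Delta=1.0000 Bond=-90.4844
(2,2): Delta=1.0000 Bond=-90.4844
(3,0): Delta=0.4392 Bond=-36.2021
(3,1): Delta=1.0000 Bond=-92.2941
(3,2): Delta=1.0000 Bond=-92.2941
(3,3): Delta=1.0000 Bond=-92.2941
V0=47.1217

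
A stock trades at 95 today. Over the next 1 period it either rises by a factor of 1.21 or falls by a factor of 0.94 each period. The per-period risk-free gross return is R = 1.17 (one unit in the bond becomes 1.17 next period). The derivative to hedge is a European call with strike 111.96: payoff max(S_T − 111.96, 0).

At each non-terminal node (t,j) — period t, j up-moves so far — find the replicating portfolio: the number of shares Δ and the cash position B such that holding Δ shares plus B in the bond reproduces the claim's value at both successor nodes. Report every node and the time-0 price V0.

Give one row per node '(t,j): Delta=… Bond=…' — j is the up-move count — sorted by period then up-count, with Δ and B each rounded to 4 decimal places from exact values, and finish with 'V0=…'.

(0,0): Delta=0.1166 Bond=-8.8971
V0=2.1770

Since d<R<u, set p* = (R−d)/(u−d) = 0.8519; price each node as the discounted p*-expectation of its children.
Terminal values V(1,·): V(1,0)=0.0000, V(1,1)=2.9900
  t=0,j=0: stock 95.0000 → up 114.9500 (V=2.9900), down 89.3000 (V=0.0000). Price 2.1770; hedge Δ=0.1166, bond B=-8.8971.
Root portfolio cost Δ·95+B reproduces V0=2.1770.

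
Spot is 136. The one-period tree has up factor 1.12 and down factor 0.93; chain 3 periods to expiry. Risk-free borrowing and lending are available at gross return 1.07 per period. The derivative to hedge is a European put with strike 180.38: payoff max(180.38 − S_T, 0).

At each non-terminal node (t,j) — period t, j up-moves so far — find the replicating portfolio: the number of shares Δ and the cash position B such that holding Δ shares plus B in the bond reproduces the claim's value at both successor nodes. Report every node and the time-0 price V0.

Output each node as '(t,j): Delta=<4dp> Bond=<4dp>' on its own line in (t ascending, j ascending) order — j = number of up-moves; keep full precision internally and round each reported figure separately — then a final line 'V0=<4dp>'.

(0,0): Delta=-0.8038 Bond=124.0532
(1,0): Delta=-1.0000 Bond=157.5509
(1,1): Delta=-0.7456 Bond=123.8747
(2,0): Delta=-1.0000 Bond=168.5794
(2,1): Delta=-1.0000 Bond=168.5794
(2,2): Delta=-0.6702 Bond=119.6769
V0=14.7349

Since d<R<u, set p* = (R−d)/(u−d) = 0.7368; price each node as the discounted p*-expectation of its children.
Terminal values V(3,·): V(3,0)=70.9874, V(3,1)=48.6384, V(3,2)=21.7235, V(3,3)=0.0000
  t=2,j=0: stock 117.6264 → up 131.7416 (V=48.6384), down 109.3926 (V=70.9874). Price 50.9530; hedge Δ=-1.0000, bond B=168.5794.
  t=2,j=1: stock 141.6576 → up 158.6565 (V=21.7235), down 131.7416 (V=48.6384). Price 26.9218; hedge Δ=-1.0000, bond B=168.5794.
  t=2,j=2: stock 170.5984 → up 191.0702 (V=0.0000), down 158.6565 (V=21.7235). Price 5.3427; hedge Δ=-0.6702, bond B=119.6769.
  t=1,j=0: stock 126.4800 → up 141.6576 (V=26.9218), down 117.6264 (V=50.9530). Price 31.0709; hedge Δ=-1.0000, bond B=157.5509.
  t=1,j=1: stock 152.3200 → up 170.5984 (V=5.3427), down 141.6576 (V=26.9218). Price 10.3004; hedge Δ=-0.7456, bond B=123.8747.
  t=0,j=0: stock 136.0000 → up 152.3200 (V=10.3004), down 126.4800 (V=31.0709). Price 14.7349; hedge Δ=-0.8038, bond B=124.0532.
Self-financing check: at every node Δ·S+B equals the discounted successor values.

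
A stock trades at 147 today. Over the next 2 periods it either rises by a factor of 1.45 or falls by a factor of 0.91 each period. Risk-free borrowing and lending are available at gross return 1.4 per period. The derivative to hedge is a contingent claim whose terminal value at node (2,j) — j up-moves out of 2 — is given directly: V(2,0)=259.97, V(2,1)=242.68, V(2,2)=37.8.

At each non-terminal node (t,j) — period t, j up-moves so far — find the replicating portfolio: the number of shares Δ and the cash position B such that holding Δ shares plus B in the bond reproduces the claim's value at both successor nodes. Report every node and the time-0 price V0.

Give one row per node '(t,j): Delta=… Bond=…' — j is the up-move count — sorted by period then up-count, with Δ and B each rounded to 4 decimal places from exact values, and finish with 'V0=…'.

(0,0): Delta=-1.6873 Bond=285.8525
(1,0): Delta=-0.2394 Bond=206.5049
(1,1): Delta=-1.7800 Bond=419.9577
V0=37.8227

Under the risk-neutral measure, an up-move has probability p* = (R−d)/(u−d) = 0.9074 and values discount at R = 1.4.
At expiry t=2: V(2,0)=259.9700, V(2,1)=242.6800, V(2,2)=37.8000
Node (1,0) S=133.7700: V=(p*·242.6800+(1−p*)·259.9700)/1.4=174.4864; Δ=(242.6800−259.9700)/(193.9665−121.7307)=-0.2394; B=V−Δ·S=206.5049
Node (1,1) S=213.1500: V=(p*·37.8000+(1−p*)·242.6800)/1.4=40.5503; Δ=(37.8000−242.6800)/(309.0675−193.9665)=-1.7800; B=V−Δ·S=419.9577
Node (0,0) S=147.0000: V=(p*·40.5503+(1−p*)·174.4864)/1.4=37.8227; Δ=(40.5503−174.4864)/(213.1500−133.7700)=-1.6873; B=V−Δ·S=285.8525
The time-0 hedge costs 37.8227, which is the no-arbitrage price.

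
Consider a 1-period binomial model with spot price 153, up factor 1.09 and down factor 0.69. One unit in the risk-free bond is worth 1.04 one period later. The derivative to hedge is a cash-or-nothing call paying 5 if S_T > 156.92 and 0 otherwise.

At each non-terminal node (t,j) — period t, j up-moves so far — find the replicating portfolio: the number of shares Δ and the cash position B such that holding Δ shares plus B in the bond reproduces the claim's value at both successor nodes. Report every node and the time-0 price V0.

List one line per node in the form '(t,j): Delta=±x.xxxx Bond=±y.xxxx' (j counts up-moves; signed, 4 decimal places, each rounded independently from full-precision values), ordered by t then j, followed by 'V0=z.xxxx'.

Since d<R<u, set p* = (R−d)/(u−d) = 0.8750; price each node as the discounted p*-expectation of its children.
Terminal values V(1,·): V(1,0)=0.0000, V(1,1)=5.0000
(0,0): S=153.0000. Δ = (V_up−V_dn)/(S_up−S_dn) = (5.0000−0.0000)/(166.7700−105.5700) = 0.0817. V = [p*·5.0000 + (1−p*)·0.0000]/1.04 = 4.2067. B = V − Δ·S = -8.2933.
Root portfolio cost Δ·153+B reproduces V0=4.2067.

(0,0): Delta=0.0817 Bond=-8.2933
V0=4.2067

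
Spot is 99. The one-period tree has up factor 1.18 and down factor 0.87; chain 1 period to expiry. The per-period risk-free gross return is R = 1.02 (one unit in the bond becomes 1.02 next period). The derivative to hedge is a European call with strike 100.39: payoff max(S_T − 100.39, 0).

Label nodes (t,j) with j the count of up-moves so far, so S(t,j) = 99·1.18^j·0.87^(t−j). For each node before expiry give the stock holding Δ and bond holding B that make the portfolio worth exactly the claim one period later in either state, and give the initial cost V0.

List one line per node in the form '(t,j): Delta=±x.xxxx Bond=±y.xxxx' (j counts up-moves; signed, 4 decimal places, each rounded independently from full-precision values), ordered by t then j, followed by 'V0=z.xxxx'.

No-arbitrage ⇒ martingale measure with p* = (R−d)/(u−d) = 0.4839.
Terminal values V(1,·): V(1,0)=0.0000, V(1,1)=16.4300
Node (0,0) S=99.0000: V=(p*·16.4300+(1−p*)·0.0000)/1.02=7.7941; Δ=(16.4300−0.0000)/(116.8200−86.1300)=0.5354; B=V−Δ·S=-45.2059
Self-financing check: at every node Δ·S+B equals the discounted successor values.

(0,0): Delta=0.5354 Bond=-45.2059
V0=7.7941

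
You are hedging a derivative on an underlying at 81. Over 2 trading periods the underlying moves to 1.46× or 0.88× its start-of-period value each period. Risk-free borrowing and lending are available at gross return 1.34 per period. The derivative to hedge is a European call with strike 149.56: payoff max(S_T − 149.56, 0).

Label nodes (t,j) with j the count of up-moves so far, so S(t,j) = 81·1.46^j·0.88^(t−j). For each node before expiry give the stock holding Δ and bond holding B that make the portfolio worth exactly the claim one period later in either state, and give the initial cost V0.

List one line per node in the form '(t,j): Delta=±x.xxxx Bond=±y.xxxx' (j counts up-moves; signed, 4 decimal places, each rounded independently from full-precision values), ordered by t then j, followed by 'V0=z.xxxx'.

Under the risk-neutral measure, an up-move has probability p* = (R−d)/(u−d) = 0.7931 and values discount at R = 1.34.
Terminal values V(2,·): V(2,0)=0.0000, V(2,1)=0.0000, V(2,2)=23.0996
  t=1,j=0: stock 71.2800 → up 104.0688 (V=0.0000), down 62.7264 (V=0.0000). Price 0.0000; hedge Δ=0.0000, bond B=0.0000.
  t=1,j=1: stock 118.2600 → up 172.6596 (V=23.0996), down 104.0688 (V=0.0000). Price 13.6719; hedge Δ=0.3368, bond B=-26.1550.
  t=0,j=0: stock 81.0000 → up 118.2600 (V=13.6719), down 71.2800 (V=0.0000). Price 8.0920; hedge Δ=0.2910, bond B=-15.4803.
Each (Δ,B) replicates both successor values, so the strategy is self-financing and V0 is arbitrage-free.

(0,0): Delta=0.2910 Bond=-15.4803
(1,0): Delta=0.0000 Bond=0.0000
(1,1): Delta=0.3368 Bond=-26.1550
V0=8.0920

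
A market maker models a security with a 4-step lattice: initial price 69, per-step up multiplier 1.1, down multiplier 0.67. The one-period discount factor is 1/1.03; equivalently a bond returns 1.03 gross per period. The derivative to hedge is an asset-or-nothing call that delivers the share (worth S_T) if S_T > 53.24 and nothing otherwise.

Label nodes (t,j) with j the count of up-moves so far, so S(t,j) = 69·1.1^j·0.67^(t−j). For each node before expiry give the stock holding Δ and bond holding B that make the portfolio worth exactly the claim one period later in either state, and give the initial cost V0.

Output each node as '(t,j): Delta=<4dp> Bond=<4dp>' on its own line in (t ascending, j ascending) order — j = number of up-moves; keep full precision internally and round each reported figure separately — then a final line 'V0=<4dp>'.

(0,0): Delta=1.3644 Bond=-29.1594
(1,0): Delta=2.0450 Bond=-61.4985
(1,1): Delta=1.2838 Bond=-23.9161
(2,0): Delta=0.0000 Bond=0.0000
(2,1): Delta=2.2873 Bond=-75.6603
(2,2): Delta=1.1650 Bond=-14.7117
(3,0): Delta=0.0000 Bond=0.0000
(3,1): Delta=0.0000 Bond=0.0000
(3,2): Delta=2.5581 Bond=-93.0831
(3,3): Delta=1.0000 Bond=0.0000
V0=64.9871

No-arbitrage ⇒ martingale measure with p* = (R−d)/(u−d) = 0.8372.
Payoff layer (t=4): V(4,0)=0.0000, V(4,1)=0.0000, V(4,2)=0.0000, V(4,3)=61.5321, V(4,4)=101.0229
Node (3,0) S=20.7526: V=(p*·0.0000+(1−p*)·0.0000)/1.03=0.0000; Δ=(0.0000−0.0000)/(22.8279−13.9043)=0.0000; B=V−Δ·S=0.0000
Node (3,1) S=34.0715: V=(p*·0.0000+(1−p*)·0.0000)/1.03=0.0000; Δ=(0.0000−0.0000)/(37.4787−22.8279)=0.0000; B=V−Δ·S=0.0000
Node (3,2) S=55.9383: V=(p*·61.5321+(1−p*)·0.0000)/1.03=50.0148; Δ=(61.5321−0.0000)/(61.5321−37.4787)=2.5581; B=V−Δ·S=-93.0831
Node (3,3) S=91.8390: V=(p*·101.0229+(1−p*)·61.5321)/1.03=91.8390; Δ=(101.0229−61.5321)/(101.0229−61.5321)=1.0000; B=V−Δ·S=0.0000
Node (2,0) S=30.9741: V=(p*·0.0000+(1−p*)·0.0000)/1.03=0.0000; Δ=(0.0000−0.0000)/(34.0715−20.7526)=0.0000; B=V−Δ·S=0.0000
Node (2,1) S=50.8530: V=(p*·50.0148+(1−p*)·0.0000)/1.03=40.6533; Δ=(50.0148−0.0000)/(55.9383−34.0715)=2.2873; B=V−Δ·S=-75.6603
Node (2,2) S=83.4900: V=(p*·91.8390+(1−p*)·50.0148)/1.03=82.5538; Δ=(91.8390−50.0148)/(91.8390−55.9383)=1.1650; B=V−Δ·S=-14.7117
Node (1,0) S=46.2300: V=(p*·40.6533+(1−p*)·0.0000)/1.03=33.0440; Δ=(40.6533−0.0000)/(50.8530−30.9741)=2.0450; B=V−Δ·S=-61.4985
Node (1,1) S=75.9000: V=(p*·82.5538+(1−p*)·40.6533)/1.03=73.5270; Δ=(82.5538−40.6533)/(83.4900−50.8530)=1.2838; B=V−Δ·S=-23.9161
Node (0,0) S=69.0000: V=(p*·73.5270+(1−p*)·33.0440)/1.03=64.9871; Δ=(73.5270−33.0440)/(75.9000−46.2300)=1.3644; B=V−Δ·S=-29.1594
Root portfolio cost Δ·69+B reproduces V0=64.9871.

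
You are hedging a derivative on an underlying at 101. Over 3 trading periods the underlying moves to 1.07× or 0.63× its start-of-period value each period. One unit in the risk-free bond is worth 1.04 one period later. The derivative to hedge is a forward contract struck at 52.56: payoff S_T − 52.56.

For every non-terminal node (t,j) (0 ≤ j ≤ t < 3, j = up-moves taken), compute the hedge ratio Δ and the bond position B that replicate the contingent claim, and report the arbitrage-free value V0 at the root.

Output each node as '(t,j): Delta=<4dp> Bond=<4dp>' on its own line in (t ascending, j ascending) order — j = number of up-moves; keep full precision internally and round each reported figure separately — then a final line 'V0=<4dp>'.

(0,0): Delta=1.0000 Bond=-46.7256
(1,0): Delta=1.0000 Bond=-48.5947
(1,1): Delta=1.0000 Bond=-48.5947
(2,0): Delta=1.0000 Bond=-50.5385
(2,1): Delta=1.0000 Bond=-50.5385
(2,2): Delta=1.0000 Bond=-50.5385
V0=54.2744

No-arbitrage ⇒ martingale measure with p* = (R−d)/(u−d) = 0.9318.
At expiry t=3: V(3,0)=-27.3053, V(3,1)=-9.6670, V(3,2)=20.2900, V(3,3)=71.1693
Node (2,0) S=40.0869: V=(p*·-9.6670+(1−p*)·-27.3053)/1.04=-10.4516; Δ=(-9.6670−-27.3053)/(42.8930−25.2547)=1.0000; B=V−Δ·S=-50.5385
Node (2,1) S=68.0841: V=(p*·20.2900+(1−p*)·-9.6670)/1.04=17.5456; Δ=(20.2900−-9.6670)/(72.8500−42.8930)=1.0000; B=V−Δ·S=-50.5385
Node (2,2) S=115.6349: V=(p*·71.1693+(1−p*)·20.2900)/1.04=65.0964; Δ=(71.1693−20.2900)/(123.7293−72.8500)=1.0000; B=V−Δ·S=-50.5385
Node (1,0) S=63.6300: V=(p*·17.5456+(1−p*)·-10.4516)/1.04=15.0353; Δ=(17.5456−-10.4516)/(68.0841−40.0869)=1.0000; B=V−Δ·S=-48.5947
Node (1,1) S=108.0700: V=(p*·65.0964+(1−p*)·17.5456)/1.04=59.4753; Δ=(65.0964−17.5456)/(115.6349−68.0841)=1.0000; B=V−Δ·S=-48.5947
Node (0,0) S=101.0000: V=(p*·59.4753+(1−p*)·15.0353)/1.04=54.2744; Δ=(59.4753−15.0353)/(108.0700−63.6300)=1.0000; B=V−Δ·S=-46.7256
The time-0 hedge costs 54.2744, which is the no-arbitrage price.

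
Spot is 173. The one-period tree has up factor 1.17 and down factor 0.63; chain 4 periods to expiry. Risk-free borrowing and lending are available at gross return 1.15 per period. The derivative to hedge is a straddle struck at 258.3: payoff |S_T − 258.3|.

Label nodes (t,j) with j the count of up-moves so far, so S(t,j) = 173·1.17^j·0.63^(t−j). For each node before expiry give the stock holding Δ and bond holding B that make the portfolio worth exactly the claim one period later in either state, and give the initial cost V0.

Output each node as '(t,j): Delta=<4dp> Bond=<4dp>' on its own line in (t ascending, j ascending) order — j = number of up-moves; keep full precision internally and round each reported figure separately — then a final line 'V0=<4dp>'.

(0,0): Delta=-0.1719 Bond=69.1993
(1,0): Delta=-1.0000 Bond=169.8364
(1,1): Delta=-0.1547 Bond=76.1078
(2,0): Delta=-1.0000 Bond=195.3119
(2,1): Delta=-1.0000 Bond=195.3119
(2,2): Delta=-0.1372 Bond=83.3783
(3,0): Delta=-1.0000 Bond=224.6087
(3,1): Delta=-1.0000 Bond=224.6087
(3,2): Delta=-1.0000 Bond=224.6087
(3,3): Delta=-0.1194 Bond=90.9341
V0=39.4648

Since d<R<u, set p* = (R−d)/(u−d) = 0.9630; price each node as the discounted p*-expectation of its children.
At expiry t=4: V(4,0)=231.0474, V(4,1)=207.6880, V(4,2)=164.3063, V(4,3)=83.7402, V(4,4)=65.8825
(3,0): S=43.2581. Δ = (V_up−V_dn)/(S_up−S_dn) = (207.6880−231.0474)/(50.6120−27.2526) = -1.0000. V = [p*·207.6880 + (1−p*)·231.0474]/1.15 = 181.3506. B = V − Δ·S = 224.6087.
(3,1): S=80.3365. Δ = (V_up−V_dn)/(S_up−S_dn) = (164.3063−207.6880)/(93.9937−50.6120) = -1.0000. V = [p*·164.3063 + (1−p*)·207.6880]/1.15 = 144.2722. B = V − Δ·S = 224.6087.
(3,2): S=149.1964. Δ = (V_up−V_dn)/(S_up−S_dn) = (83.7402−164.3063)/(174.5598−93.9937) = -1.0000. V = [p*·83.7402 + (1−p*)·164.3063]/1.15 = 75.4123. B = V − Δ·S = 224.6087.
(3,3): S=277.0790. Δ = (V_up−V_dn)/(S_up−S_dn) = (65.8825−83.7402)/(324.1825−174.5598) = -0.1194. V = [p*·65.8825 + (1−p*)·83.7402]/1.15 = 57.8642. B = V − Δ·S = 90.9341.
(2,0): S=68.6637. Δ = (V_up−V_dn)/(S_up−S_dn) = (144.2722−181.3506)/(80.3365−43.2581) = -1.0000. V = [p*·144.2722 + (1−p*)·181.3506]/1.15 = 126.6482. B = V − Δ·S = 195.3119.
(2,1): S=127.5183. Δ = (V_up−V_dn)/(S_up−S_dn) = (75.4123−144.2722)/(149.1964−80.3365) = -1.0000. V = [p*·75.4123 + (1−p*)·144.2722]/1.15 = 67.7936. B = V − Δ·S = 195.3119.
(2,2): S=236.8197. Δ = (V_up−V_dn)/(S_up−S_dn) = (57.8642−75.4123)/(277.0790−149.1964) = -0.1372. V = [p*·57.8642 + (1−p*)·75.4123]/1.15 = 50.8819. B = V − Δ·S = 83.3783.
(1,0): S=108.9900. Δ = (V_up−V_dn)/(S_up−S_dn) = (67.7936−126.6482)/(127.5183−68.6637) = -1.0000. V = [p*·67.7936 + (1−p*)·126.6482]/1.15 = 60.8464. B = V − Δ·S = 169.8364.
(1,1): S=202.4100. Δ = (V_up−V_dn)/(S_up−S_dn) = (50.8819−67.7936)/(236.8197−127.5183) = -0.1547. V = [p*·50.8819 + (1−p*)·67.7936]/1.15 = 44.7898. B = V − Δ·S = 76.1078.
(0,0): S=173.0000. Δ = (V_up−V_dn)/(S_up−S_dn) = (44.7898−60.8464)/(202.4100−108.9900) = -0.1719. V = [p*·44.7898 + (1−p*)·60.8464]/1.15 = 39.4648. B = V − Δ·S = 69.1993.
Root portfolio cost Δ·173+B reproduces V0=39.4648.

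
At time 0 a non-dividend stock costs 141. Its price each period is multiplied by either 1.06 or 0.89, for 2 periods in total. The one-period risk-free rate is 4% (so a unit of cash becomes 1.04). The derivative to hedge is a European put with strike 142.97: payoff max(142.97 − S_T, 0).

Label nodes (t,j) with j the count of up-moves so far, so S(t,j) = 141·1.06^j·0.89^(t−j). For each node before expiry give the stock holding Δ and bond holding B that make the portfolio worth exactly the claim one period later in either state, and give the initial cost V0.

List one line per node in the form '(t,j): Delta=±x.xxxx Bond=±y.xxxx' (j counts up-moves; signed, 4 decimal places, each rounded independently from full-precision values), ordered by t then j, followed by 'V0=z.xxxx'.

Risk-neutral probability p* = (R−d)/(u−d) = (1.04−0.89)/(1.06−0.89) = 0.8824.
Terminal payoffs: V(2,0)=31.2839, V(2,1)=9.9506, V(2,2)=0.0000
(1,0): S=125.4900. Δ = (V_up−V_dn)/(S_up−S_dn) = (9.9506−31.2839)/(133.0194−111.6861) = -1.0000. V = [p*·9.9506 + (1−p*)·31.2839]/1.04 = 11.9812. B = V − Δ·S = 137.4712.
(1,1): S=149.4600. Δ = (V_up−V_dn)/(S_up−S_dn) = (0.0000−9.9506)/(158.4276−133.0194) = -0.3916. V = [p*·0.0000 + (1−p*)·9.9506]/1.04 = 1.1256. B = V − Δ·S = 59.6586.
(0,0): S=141.0000. Δ = (V_up−V_dn)/(S_up−S_dn) = (1.1256−11.9812)/(149.4600−125.4900) = -0.4529. V = [p*·1.1256 + (1−p*)·11.9812]/1.04 = 2.3103. B = V − Δ·S = 66.1663.
Each (Δ,B) replicates both successor values, so the strategy is self-financing and V0 is arbitrage-free.

(0,0): Delta=-0.4529 Bond=66.1663
(1,0): Delta=-1.0000 Bond=137.4712
(1,1): Delta=-0.3916 Bond=59.6586
V0=2.3103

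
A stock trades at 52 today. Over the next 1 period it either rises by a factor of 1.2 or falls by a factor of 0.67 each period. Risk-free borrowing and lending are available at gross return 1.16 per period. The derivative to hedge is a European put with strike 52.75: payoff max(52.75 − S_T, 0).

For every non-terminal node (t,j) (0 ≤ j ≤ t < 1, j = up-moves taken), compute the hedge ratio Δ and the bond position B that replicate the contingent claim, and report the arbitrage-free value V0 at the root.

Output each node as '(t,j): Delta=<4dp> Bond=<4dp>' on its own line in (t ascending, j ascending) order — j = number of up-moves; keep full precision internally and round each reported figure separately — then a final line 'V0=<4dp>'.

(0,0): Delta=-0.6499 Bond=34.9577
V0=1.1653

The replicating-portfolio and risk-neutral prices coincide; use p* = (1.16−0.67)/(1.2−0.67) = 0.9245 for the latter.
At expiry t=1: V(1,0)=17.9100, V(1,1)=0.0000
Node (0,0) S=52.0000: V=(p*·0.0000+(1−p*)·17.9100)/1.16=1.1653; Δ=(0.0000−17.9100)/(62.4000−34.8400)=-0.6499; B=V−Δ·S=34.9577
Self-financing check: at every node Δ·S+B equals the discounted successor values.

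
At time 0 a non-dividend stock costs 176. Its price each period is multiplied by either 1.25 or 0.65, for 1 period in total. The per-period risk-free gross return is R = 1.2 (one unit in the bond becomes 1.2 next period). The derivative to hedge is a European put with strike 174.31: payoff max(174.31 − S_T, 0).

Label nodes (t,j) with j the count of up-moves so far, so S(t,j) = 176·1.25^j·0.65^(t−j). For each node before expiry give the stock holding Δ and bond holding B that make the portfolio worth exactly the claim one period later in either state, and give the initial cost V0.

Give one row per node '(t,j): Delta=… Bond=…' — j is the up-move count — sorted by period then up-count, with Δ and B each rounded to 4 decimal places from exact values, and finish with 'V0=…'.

(0,0): Delta=-0.5673 Bond=104.0104
V0=4.1604

Since d<R<u, set p* = (R−d)/(u−d) = 0.9167; price each node as the discounted p*-expectation of its children.
Terminal values V(1,·): V(1,0)=59.9100, V(1,1)=0.0000
  t=0,j=0: stock 176.0000 → up 220.0000 (V=0.0000), down 114.4000 (V=59.9100). Price 4.1604; hedge Δ=-0.5673, bond B=104.0104.
Root portfolio cost Δ·176+B reproduces V0=4.1604.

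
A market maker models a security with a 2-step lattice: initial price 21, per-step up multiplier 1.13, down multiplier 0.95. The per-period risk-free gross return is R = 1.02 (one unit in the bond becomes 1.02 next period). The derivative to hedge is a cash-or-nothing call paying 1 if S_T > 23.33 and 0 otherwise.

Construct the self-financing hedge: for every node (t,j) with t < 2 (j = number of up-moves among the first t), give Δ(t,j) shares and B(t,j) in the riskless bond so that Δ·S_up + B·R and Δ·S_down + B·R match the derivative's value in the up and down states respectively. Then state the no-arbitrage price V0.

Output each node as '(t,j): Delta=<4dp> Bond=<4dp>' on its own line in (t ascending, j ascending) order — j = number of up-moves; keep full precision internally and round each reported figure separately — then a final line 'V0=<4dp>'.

(0,0): Delta=0.1009 Bond=-1.9728
(1,0): Delta=0.0000 Bond=0.0000
(1,1): Delta=0.2341 Bond=-5.1743
V0=0.1454

Under the risk-neutral measure, an up-move has probability p* = (R−d)/(u−d) = 0.3889 and values discount at R = 1.02.
At expiry t=2: V(2,0)=0.0000, V(2,1)=0.0000, V(2,2)=1.0000
(1,0): S=19.9500. Δ = (V_up−V_dn)/(S_up−S_dn) = (0.0000−0.0000)/(22.5435−18.9525) = 0.0000. V = [p*·0.0000 + (1−p*)·0.0000]/1.02 = 0.0000. B = V − Δ·S = 0.0000.
(1,1): S=23.7300. Δ = (V_up−V_dn)/(S_up−S_dn) = (1.0000−0.0000)/(26.8149−22.5435) = 0.2341. V = [p*·1.0000 + (1−p*)·0.0000]/1.02 = 0.3813. B = V − Δ·S = -5.1743.
(0,0): S=21.0000. Δ = (V_up−V_dn)/(S_up−S_dn) = (0.3813−0.0000)/(23.7300−19.9500) = 0.1009. V = [p*·0.3813 + (1−p*)·0.0000]/1.02 = 0.1454. B = V − Δ·S = -1.9728.
The time-0 hedge costs 0.1454, which is the no-arbitrage price.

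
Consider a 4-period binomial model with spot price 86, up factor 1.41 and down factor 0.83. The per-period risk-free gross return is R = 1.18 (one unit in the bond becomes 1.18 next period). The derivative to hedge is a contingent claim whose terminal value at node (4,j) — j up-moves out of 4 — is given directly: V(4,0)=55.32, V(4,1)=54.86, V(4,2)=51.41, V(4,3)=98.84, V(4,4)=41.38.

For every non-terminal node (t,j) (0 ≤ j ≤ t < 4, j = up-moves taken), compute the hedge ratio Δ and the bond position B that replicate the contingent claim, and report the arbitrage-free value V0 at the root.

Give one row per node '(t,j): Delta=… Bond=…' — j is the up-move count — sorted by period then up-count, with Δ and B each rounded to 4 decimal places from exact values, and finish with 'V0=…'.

(0,0): Delta=0.0843 Bond=27.4246
(1,0): Delta=0.2697 Bond=19.1269
(1,1): Delta=0.0126 Bond=41.0578
(2,0): Delta=-0.0558 Bond=41.8577
(2,1): Delta=0.3957 Bond=9.8948
(2,2): Delta=-0.1356 Bond=73.7833
(3,0): Delta=-0.0161 Bond=47.4392
(3,1): Delta=-0.0712 Bond=50.6755
(3,2): Delta=0.5762 Bond=-13.9525
(3,3): Delta=-0.4109 Bond=153.4468
V0=34.6756

Since d<R<u, set p* = (R−d)/(u−d) = 0.6034; price each node as the discounted p*-expectation of its children.
Terminal payoffs: V(4,0)=55.3200, V(4,1)=54.8600, V(4,2)=51.4100, V(4,3)=98.8400, V(4,4)=41.3800
(3,0): S=49.1737. Δ = (V_up−V_dn)/(S_up−S_dn) = (54.8600−55.3200)/(69.3349−40.8142) = -0.0161. V = [p*·54.8600 + (1−p*)·55.3200]/1.18 = 46.6461. B = V − Δ·S = 47.4392.
(3,1): S=83.5360. Δ = (V_up−V_dn)/(S_up−S_dn) = (51.4100−54.8600)/(117.7858−69.3349) = -0.0712. V = [p*·51.4100 + (1−p*)·54.8600]/1.18 = 44.7272. B = V − Δ·S = 50.6755.
(3,2): S=141.9106. Δ = (V_up−V_dn)/(S_up−S_dn) = (98.8400−51.4100)/(200.0939−117.7858) = 0.5762. V = [p*·98.8400 + (1−p*)·51.4100]/1.18 = 67.8233. B = V − Δ·S = -13.9525.
(3,3): S=241.0770. Δ = (V_up−V_dn)/(S_up−S_dn) = (41.3800−98.8400)/(339.9186−200.0939) = -0.4109. V = [p*·41.3800 + (1−p*)·98.8400]/1.18 = 54.3778. B = V − Δ·S = 153.4468.
(2,0): S=59.2454. Δ = (V_up−V_dn)/(S_up−S_dn) = (44.7272−46.6461)/(83.5360−49.1737) = -0.0558. V = [p*·44.7272 + (1−p*)·46.6461]/1.18 = 38.5493. B = V − Δ·S = 41.8577.
(2,1): S=100.6458. Δ = (V_up−V_dn)/(S_up−S_dn) = (67.8233−44.7272)/(141.9106−83.5360) = 0.3957. V = [p*·67.8233 + (1−p*)·44.7272]/1.18 = 49.7157. B = V − Δ·S = 9.8948.
(2,2): S=170.9766. Δ = (V_up−V_dn)/(S_up−S_dn) = (54.3778−67.8233)/(241.0770−141.9106) = -0.1356. V = [p*·54.3778 + (1−p*)·67.8233]/1.18 = 50.6014. B = V − Δ·S = 73.7833.
(1,0): S=71.3800. Δ = (V_up−V_dn)/(S_up−S_dn) = (49.7157−38.5493)/(100.6458−59.2454) = 0.2697. V = [p*·49.7157 + (1−p*)·38.5493]/1.18 = 38.3794. B = V − Δ·S = 19.1269.
(1,1): S=121.2600. Δ = (V_up−V_dn)/(S_up−S_dn) = (50.6014−49.7157)/(170.9766−100.6458) = 0.0126. V = [p*·50.6014 + (1−p*)·49.7157]/1.18 = 42.5849. B = V − Δ·S = 41.0578.
(0,0): S=86.0000. Δ = (V_up−V_dn)/(S_up−S_dn) = (42.5849−38.3794)/(121.2600−71.3800) = 0.0843. V = [p*·42.5849 + (1−p*)·38.3794]/1.18 = 34.6756. B = V − Δ·S = 27.4246.
Root portfolio cost Δ·86+B reproduces V0=34.6756.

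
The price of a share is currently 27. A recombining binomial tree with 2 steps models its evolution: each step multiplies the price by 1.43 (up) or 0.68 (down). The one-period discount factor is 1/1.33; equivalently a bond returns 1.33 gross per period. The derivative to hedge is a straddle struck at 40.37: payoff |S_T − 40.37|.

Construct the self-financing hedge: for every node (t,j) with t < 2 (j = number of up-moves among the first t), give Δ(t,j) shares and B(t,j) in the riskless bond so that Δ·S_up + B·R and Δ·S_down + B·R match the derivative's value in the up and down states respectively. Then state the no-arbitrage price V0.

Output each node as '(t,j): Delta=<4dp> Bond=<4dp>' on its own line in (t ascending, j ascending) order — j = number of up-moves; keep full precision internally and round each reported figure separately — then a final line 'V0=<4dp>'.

No-arbitrage ⇒ martingale measure with p* = (R−d)/(u−d) = 0.8667.
Terminal payoffs: V(2,0)=27.8852, V(2,1)=14.1152, V(2,2)=14.8423
Node (1,0) S=18.3600: V=(p*·14.1152+(1−p*)·27.8852)/1.33=11.9934; Δ=(14.1152−27.8852)/(26.2548−12.4848)=-1.0000; B=V−Δ·S=30.3534
Node (1,1) S=38.6100: V=(p*·14.8423+(1−p*)·14.1152)/1.33=11.0867; Δ=(14.8423−14.1152)/(55.2123−26.2548)=0.0251; B=V−Δ·S=10.1173
Node (0,0) S=27.0000: V=(p*·11.0867+(1−p*)·11.9934)/1.33=8.4268; Δ=(11.0867−11.9934)/(38.6100−18.3600)=-0.0448; B=V−Δ·S=9.6356
Each (Δ,B) replicates both successor values, so the strategy is self-financing and V0 is arbitrage-free.

(0,0): Delta=-0.0448 Bond=9.6356
(1,0): Delta=-1.0000 Bond=30.3534
(1,1): Delta=0.0251 Bond=10.1173
V0=8.4268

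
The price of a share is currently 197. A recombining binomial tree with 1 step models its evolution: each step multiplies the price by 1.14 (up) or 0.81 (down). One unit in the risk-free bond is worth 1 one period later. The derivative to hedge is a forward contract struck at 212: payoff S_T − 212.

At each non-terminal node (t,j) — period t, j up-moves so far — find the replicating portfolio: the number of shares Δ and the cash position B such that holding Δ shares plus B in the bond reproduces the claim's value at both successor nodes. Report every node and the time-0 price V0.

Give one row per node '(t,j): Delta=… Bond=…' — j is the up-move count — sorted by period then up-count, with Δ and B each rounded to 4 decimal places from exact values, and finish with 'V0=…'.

(0,0): Delta=1.0000 Bond=-212.0000
V0=-15.0000

Under the risk-neutral measure, an up-move has probability p* = (R−d)/(u−d) = 0.5758 and values discount at R = 1.
At expiry t=1: V(1,0)=-52.4300, V(1,1)=12.5800
  t=0,j=0: stock 197.0000 → up 224.5800 (V=12.5800), down 159.5700 (V=-52.4300). Price -15.0000; hedge Δ=1.0000, bond B=-212.0000.
Each (Δ,B) replicates both successor values, so the strategy is self-financing and V0 is arbitrage-free.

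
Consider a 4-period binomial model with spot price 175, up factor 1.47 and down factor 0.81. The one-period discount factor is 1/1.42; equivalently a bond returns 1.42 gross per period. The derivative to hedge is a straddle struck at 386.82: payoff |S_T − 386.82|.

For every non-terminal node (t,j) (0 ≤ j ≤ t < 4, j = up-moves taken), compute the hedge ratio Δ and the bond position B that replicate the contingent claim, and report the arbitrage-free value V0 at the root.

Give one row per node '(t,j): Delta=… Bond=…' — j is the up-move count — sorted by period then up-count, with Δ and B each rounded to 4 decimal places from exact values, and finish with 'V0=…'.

Under the risk-neutral measure, an up-move has probability p* = (R−d)/(u−d) = 0.9242 and values discount at R = 1.42.
Terminal payoffs: V(4,0)=311.4882, V(4,1)=250.1068, V(4,2)=138.7109, V(4,3)=63.4521, V(4,4)=430.3405
  t=3,j=0: stock 93.0022 → up 136.7132 (V=250.1068), down 75.3318 (V=311.4882). Price 179.4063; hedge Δ=-1.0000, bond B=272.4085.
  t=3,j=1: stock 168.7817 → up 248.1091 (V=138.7109), down 136.7132 (V=250.1068). Price 103.6267; hedge Δ=-1.0000, bond B=272.4085.
  t=3,j=2: stock 306.3076 → up 450.2721 (V=63.4521), down 248.1091 (V=138.7109). Price 48.6997; hedge Δ=-0.3723, bond B=162.7281.
  t=3,j=3: stock 555.8915 → up 817.1605 (V=430.3405), down 450.2721 (V=63.4521). Price 283.4831; hedge Δ=1.0000, bond B=-272.4085.
  t=2,j=0: stock 114.8175 → up 168.7817 (V=103.6267), down 93.0022 (V=179.4063). Price 77.0194; hedge Δ=-1.0000, bond B=191.8369.
  t=2,j=1: stock 208.3725 → up 306.3076 (V=48.6997), down 168.7817 (V=103.6267). Price 37.2259; hedge Δ=-0.3994, bond B=120.4487.
  t=2,j=2: stock 378.1575 → up 555.8915 (V=283.4831), down 306.3076 (V=48.6997). Price 187.1102; hedge Δ=0.9407, bond B=-168.6222.
  t=1,j=0: stock 141.7500 → up 208.3725 (V=37.2259), down 114.8175 (V=77.0194). Price 28.3384; hedge Δ=-0.4253, bond B=88.6316.
  t=1,j=1: stock 257.2500 → up 378.1575 (V=187.1102), down 208.3725 (V=37.2259). Price 123.7713; hedge Δ=0.8828, bond B=-103.3260.
  t=0,j=0: stock 175.0000 → up 257.2500 (V=123.7713), down 141.7500 (V=28.3384). Price 82.0715; hedge Δ=0.8263, bond B=-62.5238.
Self-financing check: at every node Δ·S+B equals the discounted successor values.

(0,0): Delta=0.8263 Bond=-62.5238
(1,0): Delta=-0.4253 Bond=88.6316
(1,1): Delta=0.8828 Bond=-103.3260
(2,0): Delta=-1.0000 Bond=191.8369
(2,1): Delta=-0.3994 Bond=120.4487
(2,2): Delta=0.9407 Bond=-168.6222
(3,0): Delta=-1.0000 Bond=272.4085
(3,1): Delta=-1.0000 Bond=272.4085
(3,2): Delta=-0.3723 Bond=162.7281
(3,3): Delta=1.0000 Bond=-272.4085
V0=82.0715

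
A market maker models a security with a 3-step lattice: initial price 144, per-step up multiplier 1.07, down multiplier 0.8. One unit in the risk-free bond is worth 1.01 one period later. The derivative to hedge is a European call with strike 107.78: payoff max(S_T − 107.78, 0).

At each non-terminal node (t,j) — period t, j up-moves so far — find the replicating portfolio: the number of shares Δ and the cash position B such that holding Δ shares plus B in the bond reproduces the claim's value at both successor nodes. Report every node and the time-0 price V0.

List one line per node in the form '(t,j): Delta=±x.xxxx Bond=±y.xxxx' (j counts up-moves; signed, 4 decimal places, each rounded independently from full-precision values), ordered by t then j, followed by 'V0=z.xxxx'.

Under the risk-neutral measure, an up-move has probability p* = (R−d)/(u−d) = 0.7778 and values discount at R = 1.01.
Payoff layer (t=3): V(3,0)=0.0000, V(3,1)=0.0000, V(3,2)=24.1125, V(3,3)=68.6262
(2,0): S=92.1600. Δ = (V_up−V_dn)/(S_up−S_dn) = (0.0000−0.0000)/(98.6112−73.7280) = 0.0000. V = [p*·0.0000 + (1−p*)·0.0000]/1.01 = 0.0000. B = V − Δ·S = 0.0000.
(2,1): S=123.2640. Δ = (V_up−V_dn)/(S_up−S_dn) = (24.1125−0.0000)/(131.8925−98.6112) = 0.7245. V = [p*·24.1125 + (1−p*)·0.0000]/1.01 = 18.5685. B = V − Δ·S = -70.7370.
(2,2): S=164.8656. Δ = (V_up−V_dn)/(S_up−S_dn) = (68.6262−24.1125)/(176.4062−131.8925) = 1.0000. V = [p*·68.6262 + (1−p*)·24.1125]/1.01 = 58.1527. B = V − Δ·S = -106.7129.
(1,0): S=115.2000. Δ = (V_up−V_dn)/(S_up−S_dn) = (18.5685−0.0000)/(123.2640−92.1600) = 0.5970. V = [p*·18.5685 + (1−p*)·0.0000]/1.01 = 14.2991. B = V − Δ·S = -54.4729.
(1,1): S=154.0800. Δ = (V_up−V_dn)/(S_up−S_dn) = (58.1527−18.5685)/(164.8656−123.2640) = 0.9515. V = [p*·58.1527 + (1−p*)·18.5685]/1.01 = 48.8676. B = V − Δ·S = -97.7408.
(0,0): S=144.0000. Δ = (V_up−V_dn)/(S_up−S_dn) = (48.8676−14.2991)/(154.0800−115.2000) = 0.8891. V = [p*·48.8676 + (1−p*)·14.2991]/1.01 = 40.7779. B = V − Δ·S = -87.2532.
Check: Δ(0,0)·S0 + B(0,0) = 40.7779 = V0.

(0,0): Delta=0.8891 Bond=-87.2532
(1,0): Delta=0.5970 Bond=-54.4729
(1,1): Delta=0.9515 Bond=-97.7408
(2,0): Delta=0.0000 Bond=0.0000
(2,1): Delta=0.7245 Bond=-70.7370
(2,2): Delta=1.0000 Bond=-106.7129
V0=40.7779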